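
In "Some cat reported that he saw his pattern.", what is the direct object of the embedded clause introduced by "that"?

his pattern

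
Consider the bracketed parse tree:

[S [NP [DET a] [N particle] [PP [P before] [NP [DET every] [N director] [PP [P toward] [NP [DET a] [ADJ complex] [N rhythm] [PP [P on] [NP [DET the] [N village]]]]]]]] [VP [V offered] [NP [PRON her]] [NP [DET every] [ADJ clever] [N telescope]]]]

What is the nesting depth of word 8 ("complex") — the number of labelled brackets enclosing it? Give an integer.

7

Path from the root down to the word: S → NP → PP → NP → PP → NP → ADJ. That is 7 enclosing brackets.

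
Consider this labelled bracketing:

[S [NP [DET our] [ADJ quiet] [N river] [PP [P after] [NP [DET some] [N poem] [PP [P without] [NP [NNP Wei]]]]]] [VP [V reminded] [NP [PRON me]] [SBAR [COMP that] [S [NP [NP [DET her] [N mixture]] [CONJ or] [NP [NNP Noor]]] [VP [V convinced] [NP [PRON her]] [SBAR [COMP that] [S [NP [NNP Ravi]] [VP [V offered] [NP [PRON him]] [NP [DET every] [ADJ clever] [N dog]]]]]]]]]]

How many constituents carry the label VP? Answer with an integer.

3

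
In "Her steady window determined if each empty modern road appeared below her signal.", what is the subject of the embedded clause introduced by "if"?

"each empty modern road" is the NP that combines with the VP headed by "appeared" to form the embedded clause introduced by "if" — the subject.

each empty modern road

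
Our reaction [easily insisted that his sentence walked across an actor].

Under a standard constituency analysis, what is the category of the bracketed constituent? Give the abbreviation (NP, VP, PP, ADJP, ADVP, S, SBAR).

VP

The span is built around the verb "insisted" — a verb phrase (VP).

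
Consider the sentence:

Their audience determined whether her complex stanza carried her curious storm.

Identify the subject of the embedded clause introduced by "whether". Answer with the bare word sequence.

"her complex stanza" is the NP that combines with the VP headed by "carried" to form the embedded clause introduced by "whether" — the subject.

her complex stanza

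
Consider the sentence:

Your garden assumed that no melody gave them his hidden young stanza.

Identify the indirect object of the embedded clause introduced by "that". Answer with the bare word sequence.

them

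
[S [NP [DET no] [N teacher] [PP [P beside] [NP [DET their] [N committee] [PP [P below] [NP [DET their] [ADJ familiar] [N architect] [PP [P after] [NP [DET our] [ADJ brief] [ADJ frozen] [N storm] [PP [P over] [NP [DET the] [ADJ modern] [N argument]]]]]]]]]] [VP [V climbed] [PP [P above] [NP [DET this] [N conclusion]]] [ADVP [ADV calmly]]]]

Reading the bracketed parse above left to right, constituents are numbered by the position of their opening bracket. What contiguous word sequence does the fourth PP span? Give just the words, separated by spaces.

over the modern argument

The PP opening brackets appear, in order, over: "beside their committee below their familiar architect after our brief frozen storm over the modern argument"; "below their familiar architect after our brief frozen storm over the modern argument"; "after our brief frozen storm over the modern argument"; "over the modern argument"; "above this conclusion". The fourth one spans "over the modern argument".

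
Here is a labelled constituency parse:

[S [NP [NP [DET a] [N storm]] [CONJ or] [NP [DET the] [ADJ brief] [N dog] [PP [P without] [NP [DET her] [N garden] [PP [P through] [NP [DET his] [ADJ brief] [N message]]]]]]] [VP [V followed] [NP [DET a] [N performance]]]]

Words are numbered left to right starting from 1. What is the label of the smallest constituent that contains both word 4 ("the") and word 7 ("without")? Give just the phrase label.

NP

Both words fall inside [NP the brief dog without her garden through his brief message] (words 4–13), and no smaller constituent contains them both. Label: NP.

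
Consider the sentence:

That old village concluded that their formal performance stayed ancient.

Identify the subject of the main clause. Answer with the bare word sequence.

"that old village" is the NP that combines with the VP headed by "concluded" to form the main clause — the subject.

that old village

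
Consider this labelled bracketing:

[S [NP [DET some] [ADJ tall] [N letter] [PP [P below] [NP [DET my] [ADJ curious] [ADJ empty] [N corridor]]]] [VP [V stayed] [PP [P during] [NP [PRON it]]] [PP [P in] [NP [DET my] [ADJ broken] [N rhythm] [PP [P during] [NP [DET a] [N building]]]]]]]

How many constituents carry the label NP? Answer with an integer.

5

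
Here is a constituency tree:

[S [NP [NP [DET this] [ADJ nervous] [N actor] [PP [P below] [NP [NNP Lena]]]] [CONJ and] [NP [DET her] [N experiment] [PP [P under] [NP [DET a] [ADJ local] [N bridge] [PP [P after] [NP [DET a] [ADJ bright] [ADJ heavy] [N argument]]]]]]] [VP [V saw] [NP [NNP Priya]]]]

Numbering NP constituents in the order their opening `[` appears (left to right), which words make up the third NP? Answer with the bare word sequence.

Lena

In left-to-right order the NP constituents are "this nervous actor below Lena and her experiment under a local bridge after a bright heavy argument"; "this nervous actor below Lena"; "Lena"; "her experiment under a local bridge after a bright heavy argument"; "a local bridge after a bright heavy argument"; "a bright heavy argument"; "Priya". Number 3 is "Lena".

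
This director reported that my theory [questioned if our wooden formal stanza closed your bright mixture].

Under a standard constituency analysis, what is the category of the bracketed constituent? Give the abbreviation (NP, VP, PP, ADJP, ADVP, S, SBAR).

VP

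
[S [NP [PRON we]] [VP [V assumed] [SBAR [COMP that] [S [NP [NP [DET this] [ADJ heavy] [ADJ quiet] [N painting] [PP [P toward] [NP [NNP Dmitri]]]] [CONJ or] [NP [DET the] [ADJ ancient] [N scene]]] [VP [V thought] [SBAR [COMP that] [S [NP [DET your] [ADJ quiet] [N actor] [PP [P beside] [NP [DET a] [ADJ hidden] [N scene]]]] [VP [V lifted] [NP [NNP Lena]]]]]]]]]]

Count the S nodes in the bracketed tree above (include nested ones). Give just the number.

3

The S constituents are: [S we assumed that this heavy quiet painting toward Dmitri or the ancient scene thought that your quiet actor beside a hidden scene lifted Lena]; [S this heavy quiet painting toward Dmitri or the ancient scene thought that your quiet actor beside a hidden scene lifted Lena]; [S your quiet actor beside a hidden scene lifted Lena]. Total: 3.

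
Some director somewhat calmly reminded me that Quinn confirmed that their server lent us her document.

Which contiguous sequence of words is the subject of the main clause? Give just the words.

some director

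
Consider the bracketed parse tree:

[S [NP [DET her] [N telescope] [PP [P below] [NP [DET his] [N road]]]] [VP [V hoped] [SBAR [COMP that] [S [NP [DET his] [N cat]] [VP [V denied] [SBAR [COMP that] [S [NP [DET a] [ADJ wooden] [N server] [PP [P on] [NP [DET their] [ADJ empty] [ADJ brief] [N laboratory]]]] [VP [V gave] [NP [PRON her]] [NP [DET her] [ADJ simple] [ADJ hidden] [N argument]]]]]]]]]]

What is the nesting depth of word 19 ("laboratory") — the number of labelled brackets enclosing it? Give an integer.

11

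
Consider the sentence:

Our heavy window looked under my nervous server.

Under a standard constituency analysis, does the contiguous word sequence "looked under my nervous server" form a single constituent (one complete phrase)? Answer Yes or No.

"looked under my nervous server" is exactly the verb phrase [VP looked under my nervous server], a complete constituent.

Yes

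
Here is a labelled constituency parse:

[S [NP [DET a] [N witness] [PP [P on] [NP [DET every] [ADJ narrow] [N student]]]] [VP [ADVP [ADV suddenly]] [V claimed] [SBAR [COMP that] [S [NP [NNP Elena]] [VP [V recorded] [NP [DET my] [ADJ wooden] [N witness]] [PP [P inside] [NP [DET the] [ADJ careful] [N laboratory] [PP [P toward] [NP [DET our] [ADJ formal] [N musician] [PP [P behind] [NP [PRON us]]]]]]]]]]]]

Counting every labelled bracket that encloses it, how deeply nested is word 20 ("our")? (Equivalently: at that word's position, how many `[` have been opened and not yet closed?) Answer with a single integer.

10

Counting open brackets not yet closed at "our": [S [VP [SBAR [S [VP [PP [NP [PP [NP [DET = 10.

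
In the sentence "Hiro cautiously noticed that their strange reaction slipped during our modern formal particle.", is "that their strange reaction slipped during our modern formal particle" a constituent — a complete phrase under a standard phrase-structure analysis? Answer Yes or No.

Yes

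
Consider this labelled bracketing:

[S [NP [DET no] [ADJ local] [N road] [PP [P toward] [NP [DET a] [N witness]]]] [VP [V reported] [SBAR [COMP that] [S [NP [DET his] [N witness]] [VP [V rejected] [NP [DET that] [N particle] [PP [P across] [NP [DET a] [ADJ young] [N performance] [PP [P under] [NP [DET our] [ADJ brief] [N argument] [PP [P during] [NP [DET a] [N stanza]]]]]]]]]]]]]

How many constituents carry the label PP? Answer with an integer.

Scanning left to right, an opening `[PP` appears at word positions 4, 14, 18, 22 — 4 in total.

4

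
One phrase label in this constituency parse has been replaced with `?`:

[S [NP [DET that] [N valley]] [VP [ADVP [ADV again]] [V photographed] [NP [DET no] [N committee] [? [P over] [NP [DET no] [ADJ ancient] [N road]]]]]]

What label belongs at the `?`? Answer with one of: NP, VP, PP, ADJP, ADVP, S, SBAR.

PP

The `?` node immediately contains: P 'over', NP. That is the internal structure of a prepositional phrase, so the label is PP.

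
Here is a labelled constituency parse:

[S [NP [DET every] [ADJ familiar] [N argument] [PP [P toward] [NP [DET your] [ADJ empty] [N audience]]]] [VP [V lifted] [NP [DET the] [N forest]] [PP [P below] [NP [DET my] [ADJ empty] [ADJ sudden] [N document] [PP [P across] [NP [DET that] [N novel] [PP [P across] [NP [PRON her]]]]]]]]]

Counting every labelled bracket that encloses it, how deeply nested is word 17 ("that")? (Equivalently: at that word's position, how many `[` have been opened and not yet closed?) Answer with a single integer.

Counting open brackets not yet closed at "that": [S [VP [PP [NP [PP [NP [DET = 7.

7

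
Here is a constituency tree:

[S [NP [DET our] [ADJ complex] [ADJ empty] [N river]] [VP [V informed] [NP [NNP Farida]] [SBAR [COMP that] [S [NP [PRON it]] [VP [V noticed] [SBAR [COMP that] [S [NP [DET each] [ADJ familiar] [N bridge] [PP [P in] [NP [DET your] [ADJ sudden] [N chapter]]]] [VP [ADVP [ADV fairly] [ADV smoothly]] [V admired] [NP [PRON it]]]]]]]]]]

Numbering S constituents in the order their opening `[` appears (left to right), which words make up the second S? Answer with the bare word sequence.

it noticed that each familiar bridge in your sudden chapter fairly smoothly admired it

In left-to-right order the S constituents are "our complex empty river informed Farida that it noticed that each familiar bridge in your sudden chapter fairly smoothly admired it"; "it noticed that each familiar bridge in your sudden chapter fairly smoothly admired it"; "each familiar bridge in your sudden chapter fairly smoothly admired it". Number 2 is "it noticed that each familiar bridge in your sudden chapter fairly smoothly admired it".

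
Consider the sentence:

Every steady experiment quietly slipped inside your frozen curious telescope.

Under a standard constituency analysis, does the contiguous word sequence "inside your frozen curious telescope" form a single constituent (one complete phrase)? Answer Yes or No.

"inside your frozen curious telescope" is exactly the prepositional phrase [PP inside your frozen curious telescope], a complete constituent.

Yes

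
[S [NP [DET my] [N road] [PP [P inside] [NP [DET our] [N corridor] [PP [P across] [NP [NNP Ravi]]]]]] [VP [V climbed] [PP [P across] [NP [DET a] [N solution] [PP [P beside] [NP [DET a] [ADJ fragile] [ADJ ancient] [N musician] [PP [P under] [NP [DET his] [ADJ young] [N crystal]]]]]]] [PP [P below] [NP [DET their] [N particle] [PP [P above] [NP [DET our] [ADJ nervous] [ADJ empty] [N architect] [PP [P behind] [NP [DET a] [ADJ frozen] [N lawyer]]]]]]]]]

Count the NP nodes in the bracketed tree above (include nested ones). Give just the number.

Listing each NP by its span: [NP my road inside our corridor across Ravi]; [NP our corridor across Ravi]; [NP Ravi]; [NP a solution beside a fragile ancient musician under his young crystal]; [NP a fragile ancient musician under his young crystal]; [NP his young crystal] … — that makes 9.

9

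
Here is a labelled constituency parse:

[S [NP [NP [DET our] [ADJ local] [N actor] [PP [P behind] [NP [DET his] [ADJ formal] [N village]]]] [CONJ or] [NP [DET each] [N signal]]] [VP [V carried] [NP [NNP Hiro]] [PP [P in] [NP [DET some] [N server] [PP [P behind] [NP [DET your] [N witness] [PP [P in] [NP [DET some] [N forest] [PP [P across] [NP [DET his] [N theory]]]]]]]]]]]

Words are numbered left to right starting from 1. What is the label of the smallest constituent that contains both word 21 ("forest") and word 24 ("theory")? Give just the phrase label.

The smallest bracket enclosing both words is [NP some forest across his theory], so the label is NP.

NP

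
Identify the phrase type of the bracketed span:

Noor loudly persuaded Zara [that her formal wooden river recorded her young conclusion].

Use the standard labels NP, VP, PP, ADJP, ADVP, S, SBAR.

The span is built around the complementizer "that" — a subordinate clause (SBAR).

SBAR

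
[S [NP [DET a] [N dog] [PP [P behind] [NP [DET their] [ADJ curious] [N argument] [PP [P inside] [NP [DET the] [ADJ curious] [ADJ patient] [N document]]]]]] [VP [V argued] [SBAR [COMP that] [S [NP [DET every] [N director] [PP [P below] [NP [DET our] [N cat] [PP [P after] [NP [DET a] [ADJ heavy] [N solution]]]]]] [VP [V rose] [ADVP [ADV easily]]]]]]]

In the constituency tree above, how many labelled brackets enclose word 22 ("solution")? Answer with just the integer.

Path from the root down to the word: S → VP → SBAR → S → NP → PP → NP → PP → NP → N. That is 10 enclosing brackets.

10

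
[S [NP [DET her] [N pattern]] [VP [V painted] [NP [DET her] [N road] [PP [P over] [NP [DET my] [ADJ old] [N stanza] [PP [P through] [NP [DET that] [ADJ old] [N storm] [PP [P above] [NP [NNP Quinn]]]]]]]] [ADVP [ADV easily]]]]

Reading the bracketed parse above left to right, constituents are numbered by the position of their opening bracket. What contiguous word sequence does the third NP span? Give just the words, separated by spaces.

my old stanza through that old storm above Quinn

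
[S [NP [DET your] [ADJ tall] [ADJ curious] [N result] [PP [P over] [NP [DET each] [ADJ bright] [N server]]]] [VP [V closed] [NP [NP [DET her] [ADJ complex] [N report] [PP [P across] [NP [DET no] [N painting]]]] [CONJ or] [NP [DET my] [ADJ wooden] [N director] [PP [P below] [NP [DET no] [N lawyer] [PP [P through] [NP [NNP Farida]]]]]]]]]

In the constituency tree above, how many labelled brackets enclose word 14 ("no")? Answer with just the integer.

Counting open brackets not yet closed at "no": [S [VP [NP [NP [PP [NP [DET = 7.

7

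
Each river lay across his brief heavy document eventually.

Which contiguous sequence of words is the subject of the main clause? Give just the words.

The subject of the main clause is the NP immediately before the verb "lay": "each river".

each river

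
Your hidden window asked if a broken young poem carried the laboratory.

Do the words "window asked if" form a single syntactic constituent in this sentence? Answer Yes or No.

The sequence begins inside the noun phrase "your hidden window" and ends inside the verb phrase "asked if a broken young poem carried the laboratory"; it crosses a phrase boundary, so no single node in the tree spans exactly those words.

No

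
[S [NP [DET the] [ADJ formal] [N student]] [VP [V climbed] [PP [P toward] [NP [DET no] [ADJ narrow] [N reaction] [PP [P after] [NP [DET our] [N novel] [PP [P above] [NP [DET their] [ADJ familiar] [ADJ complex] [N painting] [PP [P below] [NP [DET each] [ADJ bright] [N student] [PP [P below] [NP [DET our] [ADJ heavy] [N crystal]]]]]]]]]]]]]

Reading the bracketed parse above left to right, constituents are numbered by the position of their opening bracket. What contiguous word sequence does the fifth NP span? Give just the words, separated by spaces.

each bright student below our heavy crystal

In left-to-right order the NP constituents are "the formal student"; "no narrow reaction after our novel above their familiar complex painting below each bright student below our heavy crystal"; "our novel above their familiar complex painting below each bright student below our heavy crystal"; "their familiar complex painting below each bright student below our heavy crystal"; "each bright student below our heavy crystal"; "our heavy crystal". Number 5 is "each bright student below our heavy crystal".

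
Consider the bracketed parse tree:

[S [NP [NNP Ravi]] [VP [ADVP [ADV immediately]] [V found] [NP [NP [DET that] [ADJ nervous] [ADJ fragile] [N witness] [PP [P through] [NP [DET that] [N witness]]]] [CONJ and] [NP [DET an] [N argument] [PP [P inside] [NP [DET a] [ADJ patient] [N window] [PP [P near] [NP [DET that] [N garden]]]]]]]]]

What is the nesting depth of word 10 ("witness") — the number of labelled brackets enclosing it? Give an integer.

7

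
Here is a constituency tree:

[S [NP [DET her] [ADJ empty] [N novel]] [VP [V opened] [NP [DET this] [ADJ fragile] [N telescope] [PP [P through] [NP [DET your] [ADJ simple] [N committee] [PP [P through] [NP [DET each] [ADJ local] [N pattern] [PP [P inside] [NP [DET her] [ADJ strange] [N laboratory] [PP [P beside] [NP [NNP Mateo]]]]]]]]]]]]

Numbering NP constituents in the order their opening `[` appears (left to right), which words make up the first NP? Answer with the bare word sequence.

her empty novel

The NP opening brackets appear, in order, over: "her empty novel"; "this fragile telescope through your simple committee through each local pattern inside her strange laboratory beside Mateo"; "your simple committee through each local pattern inside her strange laboratory beside Mateo"; "each local pattern inside her strange laboratory beside Mateo"; "her strange laboratory beside Mateo"; "Mateo". The first one spans "her empty novel".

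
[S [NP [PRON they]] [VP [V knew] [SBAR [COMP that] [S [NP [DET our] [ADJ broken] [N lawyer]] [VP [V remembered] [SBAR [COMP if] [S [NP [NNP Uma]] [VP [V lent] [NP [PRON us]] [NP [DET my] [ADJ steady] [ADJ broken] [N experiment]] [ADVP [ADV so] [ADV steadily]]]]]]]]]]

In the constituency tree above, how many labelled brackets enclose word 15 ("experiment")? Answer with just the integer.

10

Counting open brackets not yet closed at "experiment": [S [VP [SBAR [S [VP [SBAR [S [VP [NP [N = 10.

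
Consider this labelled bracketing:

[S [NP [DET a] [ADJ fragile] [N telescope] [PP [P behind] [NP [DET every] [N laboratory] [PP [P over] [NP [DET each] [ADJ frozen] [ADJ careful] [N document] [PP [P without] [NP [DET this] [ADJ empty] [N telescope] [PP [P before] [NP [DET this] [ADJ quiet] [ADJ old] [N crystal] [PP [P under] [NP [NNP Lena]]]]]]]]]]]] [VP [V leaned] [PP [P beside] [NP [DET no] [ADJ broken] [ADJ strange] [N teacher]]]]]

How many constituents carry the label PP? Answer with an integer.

Listing each PP by its span: [PP behind every laboratory over each frozen careful document without this empty telescope before this quiet old crystal under Lena]; [PP over each frozen careful document without this empty telescope before this quiet old crystal under Lena]; [PP without this empty telescope before this quiet old crystal under Lena]; [PP before this quiet old crystal under Lena]; [PP under Lena]; [PP beside no broken strange teacher] — that makes 6.

6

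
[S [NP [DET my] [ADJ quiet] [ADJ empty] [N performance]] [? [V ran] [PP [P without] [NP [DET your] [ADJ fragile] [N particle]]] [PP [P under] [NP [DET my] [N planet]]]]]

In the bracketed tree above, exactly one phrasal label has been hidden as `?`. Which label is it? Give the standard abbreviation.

The `?` node immediately contains: V 'ran', PP, PP. That is the internal structure of a verb phrase, so the label is VP.

VP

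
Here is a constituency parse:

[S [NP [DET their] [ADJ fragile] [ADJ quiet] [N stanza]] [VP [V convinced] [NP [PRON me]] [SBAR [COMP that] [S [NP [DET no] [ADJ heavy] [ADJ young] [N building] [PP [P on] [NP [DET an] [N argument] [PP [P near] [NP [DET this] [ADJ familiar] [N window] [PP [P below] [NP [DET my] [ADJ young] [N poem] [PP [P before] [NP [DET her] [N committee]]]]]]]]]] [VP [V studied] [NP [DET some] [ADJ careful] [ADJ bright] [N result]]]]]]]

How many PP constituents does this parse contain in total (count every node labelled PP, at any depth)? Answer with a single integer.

4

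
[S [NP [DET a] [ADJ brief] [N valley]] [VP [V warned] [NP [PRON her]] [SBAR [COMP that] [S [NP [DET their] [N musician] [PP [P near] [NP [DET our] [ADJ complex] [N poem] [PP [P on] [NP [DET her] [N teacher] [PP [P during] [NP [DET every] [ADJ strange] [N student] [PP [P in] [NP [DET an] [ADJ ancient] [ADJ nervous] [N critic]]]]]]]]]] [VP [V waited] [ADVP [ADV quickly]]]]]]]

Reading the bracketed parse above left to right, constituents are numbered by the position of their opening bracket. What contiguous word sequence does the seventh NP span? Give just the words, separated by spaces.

Opening `[NP` markers occur at word positions 1, 5, 7, 10, 14, 17, 21; the seventh of these opens the constituent [NP an ancient nervous critic].

an ancient nervous critic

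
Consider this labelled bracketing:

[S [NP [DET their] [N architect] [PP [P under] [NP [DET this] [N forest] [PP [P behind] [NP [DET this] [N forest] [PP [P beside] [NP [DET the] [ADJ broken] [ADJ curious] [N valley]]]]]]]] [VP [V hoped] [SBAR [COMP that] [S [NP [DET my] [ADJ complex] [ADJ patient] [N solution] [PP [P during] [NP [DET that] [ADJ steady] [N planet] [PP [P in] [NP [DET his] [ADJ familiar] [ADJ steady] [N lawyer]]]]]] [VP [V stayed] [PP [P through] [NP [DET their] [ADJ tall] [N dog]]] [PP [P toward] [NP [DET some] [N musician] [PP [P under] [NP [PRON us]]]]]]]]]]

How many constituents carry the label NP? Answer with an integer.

10

Scanning left to right, an opening `[NP` appears at word positions 1, 4, 7, 10, 16, 21, 25, 31, 35, 38 — 10 in total.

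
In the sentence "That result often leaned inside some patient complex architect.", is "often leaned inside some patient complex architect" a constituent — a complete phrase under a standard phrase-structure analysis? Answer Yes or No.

"often leaned inside some patient complex architect" is exactly the verb phrase [VP often leaned inside some patient complex architect], a complete constituent.

Yes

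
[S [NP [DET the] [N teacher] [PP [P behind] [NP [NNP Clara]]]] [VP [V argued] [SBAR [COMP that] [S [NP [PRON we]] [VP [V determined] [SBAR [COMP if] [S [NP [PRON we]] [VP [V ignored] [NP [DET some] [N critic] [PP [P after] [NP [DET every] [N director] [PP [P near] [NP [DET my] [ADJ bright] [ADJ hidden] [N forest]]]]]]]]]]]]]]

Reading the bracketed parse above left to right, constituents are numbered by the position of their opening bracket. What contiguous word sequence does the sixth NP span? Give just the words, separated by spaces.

every director near my bright hidden forest

The NP opening brackets appear, in order, over: "the teacher behind Clara"; "Clara"; "we"; "we"; "some critic after every director near my bright hidden forest"; "every director near my bright hidden forest"; "my bright hidden forest". The sixth one spans "every director near my bright hidden forest".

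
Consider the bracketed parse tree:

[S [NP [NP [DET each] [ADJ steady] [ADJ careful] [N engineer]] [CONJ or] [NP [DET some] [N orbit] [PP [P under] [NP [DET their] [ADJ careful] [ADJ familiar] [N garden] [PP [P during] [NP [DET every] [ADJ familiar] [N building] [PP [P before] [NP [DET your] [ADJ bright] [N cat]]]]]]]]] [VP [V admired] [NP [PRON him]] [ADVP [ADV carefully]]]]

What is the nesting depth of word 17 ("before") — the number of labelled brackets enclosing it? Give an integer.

9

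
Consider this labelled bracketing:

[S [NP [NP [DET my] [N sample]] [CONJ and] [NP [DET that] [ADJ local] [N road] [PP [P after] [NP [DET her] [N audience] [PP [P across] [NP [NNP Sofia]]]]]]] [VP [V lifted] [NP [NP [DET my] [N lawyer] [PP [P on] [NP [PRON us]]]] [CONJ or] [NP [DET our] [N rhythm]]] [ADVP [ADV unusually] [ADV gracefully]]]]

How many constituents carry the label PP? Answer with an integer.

Listing each PP by its span: [PP after her audience across Sofia]; [PP across Sofia]; [PP on us] — that makes 3.

3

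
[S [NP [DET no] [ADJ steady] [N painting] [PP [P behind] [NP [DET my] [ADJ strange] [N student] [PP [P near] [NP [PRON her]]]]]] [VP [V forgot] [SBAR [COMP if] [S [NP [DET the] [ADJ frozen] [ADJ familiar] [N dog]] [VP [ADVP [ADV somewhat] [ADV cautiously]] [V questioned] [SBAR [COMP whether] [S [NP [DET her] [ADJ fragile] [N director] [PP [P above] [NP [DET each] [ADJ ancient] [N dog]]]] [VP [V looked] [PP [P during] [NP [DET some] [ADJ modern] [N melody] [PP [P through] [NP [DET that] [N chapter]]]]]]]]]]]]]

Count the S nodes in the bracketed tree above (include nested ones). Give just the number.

Scanning left to right, an opening `[S` appears at word positions 1, 12, 20 — 3 in total.

3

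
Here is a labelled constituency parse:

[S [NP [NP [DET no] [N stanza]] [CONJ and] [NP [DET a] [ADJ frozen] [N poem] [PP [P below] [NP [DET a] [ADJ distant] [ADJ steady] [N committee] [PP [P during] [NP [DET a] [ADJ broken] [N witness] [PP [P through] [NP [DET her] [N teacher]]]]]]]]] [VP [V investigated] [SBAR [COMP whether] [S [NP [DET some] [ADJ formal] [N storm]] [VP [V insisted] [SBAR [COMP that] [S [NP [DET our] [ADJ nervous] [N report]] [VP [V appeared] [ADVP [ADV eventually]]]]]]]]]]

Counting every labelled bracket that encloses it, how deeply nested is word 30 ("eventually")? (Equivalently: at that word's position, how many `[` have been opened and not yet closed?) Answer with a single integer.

Path from the root down to the word: S → VP → SBAR → S → VP → SBAR → S → VP → ADVP → ADV. That is 10 enclosing brackets.

10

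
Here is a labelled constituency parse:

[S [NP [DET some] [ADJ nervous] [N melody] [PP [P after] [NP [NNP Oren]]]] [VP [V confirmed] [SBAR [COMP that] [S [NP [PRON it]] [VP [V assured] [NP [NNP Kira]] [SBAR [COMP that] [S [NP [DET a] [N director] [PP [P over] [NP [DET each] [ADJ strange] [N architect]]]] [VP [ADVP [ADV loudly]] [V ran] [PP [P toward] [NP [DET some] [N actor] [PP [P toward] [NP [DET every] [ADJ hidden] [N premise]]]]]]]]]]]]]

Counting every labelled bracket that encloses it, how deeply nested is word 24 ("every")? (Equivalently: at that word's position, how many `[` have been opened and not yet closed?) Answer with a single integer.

The word sits inside DET, which is inside NP, inside PP, inside NP, inside PP, inside VP, inside S, inside SBAR, inside VP, inside S, inside SBAR, inside VP, inside S — 13 brackets in all.

13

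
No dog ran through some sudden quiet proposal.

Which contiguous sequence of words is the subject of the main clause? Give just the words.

no dog

"no dog" is the NP that combines with the VP headed by "ran" to form the main clause — the subject.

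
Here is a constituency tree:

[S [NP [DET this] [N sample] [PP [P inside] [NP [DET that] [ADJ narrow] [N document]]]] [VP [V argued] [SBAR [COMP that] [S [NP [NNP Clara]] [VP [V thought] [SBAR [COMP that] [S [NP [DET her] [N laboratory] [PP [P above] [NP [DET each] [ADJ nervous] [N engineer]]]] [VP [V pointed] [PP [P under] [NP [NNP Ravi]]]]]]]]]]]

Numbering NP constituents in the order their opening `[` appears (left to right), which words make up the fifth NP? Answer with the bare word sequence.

The NP opening brackets appear, in order, over: "this sample inside that narrow document"; "that narrow document"; "Clara"; "her laboratory above each nervous engineer"; "each nervous engineer"; "Ravi". The fifth one spans "each nervous engineer".

each nervous engineer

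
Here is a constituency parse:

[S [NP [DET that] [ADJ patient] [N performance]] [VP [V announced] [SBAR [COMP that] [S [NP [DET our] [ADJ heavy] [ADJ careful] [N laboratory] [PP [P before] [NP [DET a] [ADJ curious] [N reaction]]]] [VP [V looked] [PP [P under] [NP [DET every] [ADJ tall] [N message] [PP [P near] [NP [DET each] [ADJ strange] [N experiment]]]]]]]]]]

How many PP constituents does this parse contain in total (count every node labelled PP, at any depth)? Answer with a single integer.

3

Scanning left to right, an opening `[PP` appears at word positions 10, 15, 19 — 3 in total.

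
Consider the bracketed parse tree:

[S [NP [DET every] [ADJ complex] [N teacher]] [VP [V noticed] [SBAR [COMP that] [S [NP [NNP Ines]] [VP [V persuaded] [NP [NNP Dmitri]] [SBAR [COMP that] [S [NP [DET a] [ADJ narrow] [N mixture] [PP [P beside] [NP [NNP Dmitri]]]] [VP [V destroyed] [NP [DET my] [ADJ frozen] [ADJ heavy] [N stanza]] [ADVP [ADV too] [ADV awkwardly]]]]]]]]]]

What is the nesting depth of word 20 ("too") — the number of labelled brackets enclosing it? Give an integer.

Path from the root down to the word: S → VP → SBAR → S → VP → SBAR → S → VP → ADVP → ADV. That is 10 enclosing brackets.

10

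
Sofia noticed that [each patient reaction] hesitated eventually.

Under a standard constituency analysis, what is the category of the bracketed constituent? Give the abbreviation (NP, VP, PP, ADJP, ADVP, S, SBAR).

The span is built around the noun "reaction" — a noun phrase (NP).

NP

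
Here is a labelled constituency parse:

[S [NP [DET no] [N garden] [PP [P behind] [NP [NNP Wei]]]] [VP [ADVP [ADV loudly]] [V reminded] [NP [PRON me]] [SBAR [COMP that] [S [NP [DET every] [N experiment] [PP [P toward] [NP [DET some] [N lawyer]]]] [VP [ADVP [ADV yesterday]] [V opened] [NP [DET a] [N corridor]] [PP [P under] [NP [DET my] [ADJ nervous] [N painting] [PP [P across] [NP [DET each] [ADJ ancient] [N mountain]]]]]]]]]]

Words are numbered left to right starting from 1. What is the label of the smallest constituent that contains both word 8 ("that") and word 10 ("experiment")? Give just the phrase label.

SBAR

The smallest bracket enclosing both words is [SBAR that every experiment toward some lawyer yesterday opened a corridor under my nervous painting across each ancient mountain], so the label is SBAR.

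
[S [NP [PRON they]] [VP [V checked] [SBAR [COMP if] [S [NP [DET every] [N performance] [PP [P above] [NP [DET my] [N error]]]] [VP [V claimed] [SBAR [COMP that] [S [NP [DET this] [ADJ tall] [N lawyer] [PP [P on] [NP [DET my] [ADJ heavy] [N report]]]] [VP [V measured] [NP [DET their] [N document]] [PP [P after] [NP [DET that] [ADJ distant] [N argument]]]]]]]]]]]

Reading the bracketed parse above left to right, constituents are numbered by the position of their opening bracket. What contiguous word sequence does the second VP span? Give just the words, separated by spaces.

The VP opening brackets appear, in order, over: "checked if every performance above my error claimed that this tall lawyer on my heavy report measured their document after that distant argument"; "claimed that this tall lawyer on my heavy report measured their document after that distant argument"; "measured their document after that distant argument". The second one spans "claimed that this tall lawyer on my heavy report measured their document after that distant argument".

claimed that this tall lawyer on my heavy report measured their document after that distant argument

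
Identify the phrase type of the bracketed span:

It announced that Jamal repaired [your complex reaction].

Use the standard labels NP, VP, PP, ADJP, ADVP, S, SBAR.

NP

"reaction" is the head of the bracketed span, so the span is a noun phrase: NP.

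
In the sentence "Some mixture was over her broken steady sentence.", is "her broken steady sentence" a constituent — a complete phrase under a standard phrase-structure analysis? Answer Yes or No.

Yes

The sequence corresponds to a single NP node — the noun phrase "her broken steady sentence".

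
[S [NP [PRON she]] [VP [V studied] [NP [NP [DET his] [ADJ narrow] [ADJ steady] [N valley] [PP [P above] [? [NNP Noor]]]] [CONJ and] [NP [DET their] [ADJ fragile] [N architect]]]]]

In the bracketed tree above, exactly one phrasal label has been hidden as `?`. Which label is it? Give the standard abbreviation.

NP

The `?` node immediately contains: NNP 'Noor'. That is the internal structure of a noun phrase, so the label is NP.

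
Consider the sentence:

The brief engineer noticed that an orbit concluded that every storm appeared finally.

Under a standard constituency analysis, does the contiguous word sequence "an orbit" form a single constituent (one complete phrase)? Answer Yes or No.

Yes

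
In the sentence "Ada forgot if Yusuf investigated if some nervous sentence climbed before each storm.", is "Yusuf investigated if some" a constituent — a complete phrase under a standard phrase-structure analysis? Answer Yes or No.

The smallest constituent containing the whole sequence is the clause [S Yusuf investigated if some nervous sentence climbed before each storm], but the sequence is only part of it — it straddles the boundary between noun phrase "Yusuf" and verb phrase "investigated if some nervous sentence climbed before each storm".

No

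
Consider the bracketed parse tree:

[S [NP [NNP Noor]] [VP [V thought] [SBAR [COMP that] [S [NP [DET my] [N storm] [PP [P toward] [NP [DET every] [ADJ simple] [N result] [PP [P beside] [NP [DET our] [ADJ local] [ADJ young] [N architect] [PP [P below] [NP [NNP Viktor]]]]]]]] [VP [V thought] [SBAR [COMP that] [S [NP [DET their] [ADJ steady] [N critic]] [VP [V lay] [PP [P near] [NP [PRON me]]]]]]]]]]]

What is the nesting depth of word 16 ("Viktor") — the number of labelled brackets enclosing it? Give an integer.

The word sits inside NNP, which is inside NP, inside PP, inside NP, inside PP, inside NP, inside PP, inside NP, inside S, inside SBAR, inside VP, inside S — 12 brackets in all.

12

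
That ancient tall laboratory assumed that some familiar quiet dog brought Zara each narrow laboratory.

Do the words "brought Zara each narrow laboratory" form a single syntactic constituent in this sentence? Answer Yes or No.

Yes

The sequence corresponds to a single VP node — the verb phrase "brought Zara each narrow laboratory".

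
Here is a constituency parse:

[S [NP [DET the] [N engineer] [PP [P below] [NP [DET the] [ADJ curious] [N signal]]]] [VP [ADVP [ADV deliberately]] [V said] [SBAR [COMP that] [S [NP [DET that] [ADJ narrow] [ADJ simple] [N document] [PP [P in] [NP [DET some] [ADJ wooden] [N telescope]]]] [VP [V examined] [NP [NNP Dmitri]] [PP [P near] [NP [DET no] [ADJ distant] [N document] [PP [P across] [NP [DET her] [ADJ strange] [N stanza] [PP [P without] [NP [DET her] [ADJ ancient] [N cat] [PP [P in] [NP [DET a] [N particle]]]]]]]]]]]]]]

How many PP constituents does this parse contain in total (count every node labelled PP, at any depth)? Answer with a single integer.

Listing each PP by its span: [PP below the curious signal]; [PP in some wooden telescope]; [PP near no distant document across her strange stanza without her ancient cat in a particle]; [PP across her strange stanza without her ancient cat in a particle]; [PP without her ancient cat in a particle]; [PP in a particle] — that makes 6.

6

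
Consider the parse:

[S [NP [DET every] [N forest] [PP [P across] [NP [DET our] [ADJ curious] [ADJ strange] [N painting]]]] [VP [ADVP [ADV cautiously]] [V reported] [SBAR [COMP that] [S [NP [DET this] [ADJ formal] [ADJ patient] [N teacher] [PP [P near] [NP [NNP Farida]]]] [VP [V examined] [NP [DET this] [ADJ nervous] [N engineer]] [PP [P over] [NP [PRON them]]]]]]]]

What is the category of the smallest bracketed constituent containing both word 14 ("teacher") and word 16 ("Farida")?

Both words fall inside [NP this formal patient teacher near Farida] (words 11–16), and no smaller constituent contains them both. Label: NP.

NP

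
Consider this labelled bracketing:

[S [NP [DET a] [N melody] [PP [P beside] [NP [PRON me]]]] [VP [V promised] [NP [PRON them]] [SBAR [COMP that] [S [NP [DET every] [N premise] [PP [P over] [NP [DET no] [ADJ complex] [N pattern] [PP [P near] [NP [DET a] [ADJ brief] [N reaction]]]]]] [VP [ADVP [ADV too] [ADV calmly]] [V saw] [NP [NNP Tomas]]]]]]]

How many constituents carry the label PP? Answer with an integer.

The PP constituents are: [PP beside me]; [PP over no complex pattern near a brief reaction]; [PP near a brief reaction]. Total: 3.

3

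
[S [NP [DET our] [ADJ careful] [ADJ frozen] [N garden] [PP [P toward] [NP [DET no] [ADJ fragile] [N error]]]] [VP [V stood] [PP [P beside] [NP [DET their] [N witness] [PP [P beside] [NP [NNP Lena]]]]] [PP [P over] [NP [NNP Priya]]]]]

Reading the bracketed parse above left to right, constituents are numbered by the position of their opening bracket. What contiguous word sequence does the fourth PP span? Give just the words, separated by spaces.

over Priya

Opening `[PP` markers occur at word positions 5, 10, 13, 15; the fourth of these opens the constituent [PP over Priya].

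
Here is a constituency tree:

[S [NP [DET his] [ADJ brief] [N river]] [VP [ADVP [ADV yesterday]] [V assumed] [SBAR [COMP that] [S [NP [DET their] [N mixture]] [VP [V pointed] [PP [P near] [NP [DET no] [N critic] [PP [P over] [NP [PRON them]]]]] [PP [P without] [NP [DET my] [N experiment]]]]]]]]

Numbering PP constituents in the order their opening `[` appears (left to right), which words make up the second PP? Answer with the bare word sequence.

over them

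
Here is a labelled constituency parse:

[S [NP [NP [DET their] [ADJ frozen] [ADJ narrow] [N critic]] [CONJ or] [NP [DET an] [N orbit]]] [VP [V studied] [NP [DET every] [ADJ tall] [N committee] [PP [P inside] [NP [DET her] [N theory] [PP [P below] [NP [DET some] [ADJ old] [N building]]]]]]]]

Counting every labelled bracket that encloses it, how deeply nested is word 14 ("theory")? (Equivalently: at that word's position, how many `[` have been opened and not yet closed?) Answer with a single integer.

The word sits inside N, which is inside NP, inside PP, inside NP, inside VP, inside S — 6 brackets in all.

6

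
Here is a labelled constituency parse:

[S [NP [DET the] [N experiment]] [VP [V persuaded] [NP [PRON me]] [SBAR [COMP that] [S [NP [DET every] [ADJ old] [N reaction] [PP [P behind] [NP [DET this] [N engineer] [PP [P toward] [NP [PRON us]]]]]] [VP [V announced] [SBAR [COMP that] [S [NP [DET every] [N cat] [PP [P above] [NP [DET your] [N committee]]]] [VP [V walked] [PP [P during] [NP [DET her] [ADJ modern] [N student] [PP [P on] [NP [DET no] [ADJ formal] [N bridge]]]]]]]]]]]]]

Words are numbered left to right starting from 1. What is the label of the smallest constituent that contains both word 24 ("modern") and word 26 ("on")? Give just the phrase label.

NP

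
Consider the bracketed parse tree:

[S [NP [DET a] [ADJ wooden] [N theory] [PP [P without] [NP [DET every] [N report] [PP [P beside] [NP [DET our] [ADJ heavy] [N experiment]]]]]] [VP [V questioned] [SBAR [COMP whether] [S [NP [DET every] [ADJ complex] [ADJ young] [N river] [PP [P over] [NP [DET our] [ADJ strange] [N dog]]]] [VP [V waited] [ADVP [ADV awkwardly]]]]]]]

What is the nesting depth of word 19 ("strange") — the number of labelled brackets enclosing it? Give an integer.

8

The word sits inside ADJ, which is inside NP, inside PP, inside NP, inside S, inside SBAR, inside VP, inside S — 8 brackets in all.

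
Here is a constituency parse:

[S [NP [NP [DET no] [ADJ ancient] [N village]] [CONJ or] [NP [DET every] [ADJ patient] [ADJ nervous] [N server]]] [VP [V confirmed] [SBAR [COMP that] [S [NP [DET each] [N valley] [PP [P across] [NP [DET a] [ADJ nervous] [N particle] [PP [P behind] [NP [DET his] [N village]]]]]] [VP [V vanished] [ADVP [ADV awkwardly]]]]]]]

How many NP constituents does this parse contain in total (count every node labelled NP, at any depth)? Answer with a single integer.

6

Scanning left to right, an opening `[NP` appears at word positions 1, 1, 5, 11, 14, 18 — 6 in total.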